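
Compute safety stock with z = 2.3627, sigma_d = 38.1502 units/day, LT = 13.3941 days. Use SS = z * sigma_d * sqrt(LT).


sqrt(LT) = sqrt(13.3941) = 3.6598
SS = 2.3627 * 38.1502 * 3.6598 = 329.8847

329.8847 units


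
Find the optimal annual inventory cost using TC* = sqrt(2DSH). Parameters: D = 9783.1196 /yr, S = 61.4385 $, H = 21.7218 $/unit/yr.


2*D*S*H = 26112218.6243
TC* = sqrt(26112218.6243) = 5110.0116

5110.0116 $/yr


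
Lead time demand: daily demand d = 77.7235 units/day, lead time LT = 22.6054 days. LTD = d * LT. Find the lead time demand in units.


LTD = 77.7235 * 22.6054 = 1756.9708

1756.9708 units


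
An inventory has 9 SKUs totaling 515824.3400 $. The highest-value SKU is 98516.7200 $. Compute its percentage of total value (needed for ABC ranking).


Top item = 98516.7200
Total = 515824.3400
Percentage = 98516.7200 / 515824.3400 * 100 = 19.0989

19.0989%


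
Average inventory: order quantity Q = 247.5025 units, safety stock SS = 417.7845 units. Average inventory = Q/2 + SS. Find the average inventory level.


Q/2 = 123.7512
Avg = 123.7512 + 417.7845 = 541.5358

541.5358 units


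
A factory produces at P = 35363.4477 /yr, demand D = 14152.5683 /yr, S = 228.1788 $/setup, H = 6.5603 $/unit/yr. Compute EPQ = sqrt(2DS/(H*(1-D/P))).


1 - D/P = 1 - 0.4002 = 0.5998
H*(1-D/P) = 3.9348
2DS = 6458632.1032
EPQ = sqrt(1641393.7354) = 1281.1689

1281.1689 units


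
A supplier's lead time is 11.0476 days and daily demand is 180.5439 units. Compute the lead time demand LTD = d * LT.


LTD = 180.5439 * 11.0476 = 1994.5768

1994.5768 units


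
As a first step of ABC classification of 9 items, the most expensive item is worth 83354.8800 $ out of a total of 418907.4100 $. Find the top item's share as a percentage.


Top item = 83354.8800
Total = 418907.4100
Percentage = 83354.8800 / 418907.4100 * 100 = 19.8982

19.8982%


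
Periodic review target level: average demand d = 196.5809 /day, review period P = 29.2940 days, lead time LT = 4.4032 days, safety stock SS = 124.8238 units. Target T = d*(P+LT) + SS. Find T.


P + LT = 33.6972
d*(P+LT) = 196.5809 * 33.6972 = 6624.2259
T = 6624.2259 + 124.8238 = 6749.0497

6749.0497 units


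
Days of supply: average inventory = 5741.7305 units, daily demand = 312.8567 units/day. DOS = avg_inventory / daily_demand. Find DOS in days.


DOS = 5741.7305 / 312.8567 = 18.3526

18.3526 days


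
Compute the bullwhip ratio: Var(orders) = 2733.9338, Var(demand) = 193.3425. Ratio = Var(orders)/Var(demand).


BW = 2733.9338 / 193.3425 = 14.1404

14.1404


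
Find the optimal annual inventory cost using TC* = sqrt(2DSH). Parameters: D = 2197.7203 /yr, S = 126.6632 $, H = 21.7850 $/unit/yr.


2*D*S*H = 12128593.3568
TC* = sqrt(12128593.3568) = 3482.6130

3482.6130 $/yr


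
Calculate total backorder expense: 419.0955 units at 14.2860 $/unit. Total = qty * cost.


Total = 419.0955 * 14.2860 = 5987.1983

5987.1983 $


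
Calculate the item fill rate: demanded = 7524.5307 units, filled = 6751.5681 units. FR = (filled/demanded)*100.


FR = 6751.5681 / 7524.5307 * 100 = 89.7274

89.7274%


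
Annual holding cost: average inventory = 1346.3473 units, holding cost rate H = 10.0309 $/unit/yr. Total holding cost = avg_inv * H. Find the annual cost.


Cost = 1346.3473 * 10.0309 = 13505.0751

13505.0751 $/yr


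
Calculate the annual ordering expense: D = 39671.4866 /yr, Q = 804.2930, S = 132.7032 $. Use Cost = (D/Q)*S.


Number of orders = D/Q = 49.3247
Cost = 49.3247 * 132.7032 = 6545.5415

6545.5415 $/yr


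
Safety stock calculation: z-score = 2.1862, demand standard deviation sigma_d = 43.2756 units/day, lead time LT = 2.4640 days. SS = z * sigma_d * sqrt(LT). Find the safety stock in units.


sqrt(LT) = sqrt(2.4640) = 1.5697
SS = 2.1862 * 43.2756 * 1.5697 = 148.5092

148.5092 units


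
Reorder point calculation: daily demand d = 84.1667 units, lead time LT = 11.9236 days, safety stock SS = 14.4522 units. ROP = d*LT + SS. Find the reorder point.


d*LT = 84.1667 * 11.9236 = 1003.5701
ROP = 1003.5701 + 14.4522 = 1018.0223

1018.0223 units


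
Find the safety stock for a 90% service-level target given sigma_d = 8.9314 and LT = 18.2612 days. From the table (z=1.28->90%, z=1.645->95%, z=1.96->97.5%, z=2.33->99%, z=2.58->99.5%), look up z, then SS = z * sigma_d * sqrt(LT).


From the table, SL = 90% corresponds to z = 1.28
sqrt(LT) = sqrt(18.2612) = 4.2733
SS = 1.28 * 8.9314 * 4.2733 = 48.8533

48.8533 units


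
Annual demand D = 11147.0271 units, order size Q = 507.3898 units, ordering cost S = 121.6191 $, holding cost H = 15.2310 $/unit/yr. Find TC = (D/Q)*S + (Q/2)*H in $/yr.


Ordering cost = D*S/Q = 2671.8933
Holding cost = Q*H/2 = 3864.0270
TC = 2671.8933 + 3864.0270 = 6535.9203

6535.9203 $/yr


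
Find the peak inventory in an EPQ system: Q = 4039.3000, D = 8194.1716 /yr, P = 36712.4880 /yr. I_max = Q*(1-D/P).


D/P = 0.2232
1 - D/P = 0.7768
I_max = 4039.3000 * 0.7768 = 3137.7344

3137.7344 units


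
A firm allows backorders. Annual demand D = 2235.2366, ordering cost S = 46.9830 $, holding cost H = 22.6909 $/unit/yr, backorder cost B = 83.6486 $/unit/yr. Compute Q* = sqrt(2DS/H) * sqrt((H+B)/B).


sqrt(2DS/H) = 96.2102
sqrt((H+B)/B) = 1.1275
Q* = 96.2102 * 1.1275 = 108.4774

108.4774 units


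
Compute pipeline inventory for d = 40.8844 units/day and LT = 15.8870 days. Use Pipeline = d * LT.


Pipeline = 40.8844 * 15.8870 = 649.5305

649.5305 units


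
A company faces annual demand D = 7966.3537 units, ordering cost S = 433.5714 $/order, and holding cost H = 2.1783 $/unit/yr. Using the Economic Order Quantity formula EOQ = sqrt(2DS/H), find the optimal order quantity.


2*D*S = 2 * 7966.3537 * 433.5714 = 6907966.2532
2*D*S/H = 3171264.8640
EOQ = sqrt(3171264.8640) = 1780.8046

1780.8046 units


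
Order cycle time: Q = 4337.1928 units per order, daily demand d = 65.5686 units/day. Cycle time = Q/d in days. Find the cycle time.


Cycle = 4337.1928 / 65.5686 = 66.1474

66.1474 days


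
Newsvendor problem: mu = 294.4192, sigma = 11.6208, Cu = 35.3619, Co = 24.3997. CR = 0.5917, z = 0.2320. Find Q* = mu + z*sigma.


CR = Cu/(Cu+Co) = 35.3619/(35.3619+24.3997) = 0.5917
z = 0.2320
Q* = 294.4192 + 0.2320 * 11.6208 = 297.1152

297.1152 units


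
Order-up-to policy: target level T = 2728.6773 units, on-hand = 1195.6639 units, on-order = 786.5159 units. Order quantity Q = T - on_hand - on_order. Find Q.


Inventory position = OH + OO = 1195.6639 + 786.5159 = 1982.1798
Q = 2728.6773 - 1982.1798 = 746.4975

746.4975 units


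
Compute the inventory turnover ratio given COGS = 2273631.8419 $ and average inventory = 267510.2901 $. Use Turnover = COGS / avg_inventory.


Turnover = 2273631.8419 / 267510.2901 = 8.4992

8.4992


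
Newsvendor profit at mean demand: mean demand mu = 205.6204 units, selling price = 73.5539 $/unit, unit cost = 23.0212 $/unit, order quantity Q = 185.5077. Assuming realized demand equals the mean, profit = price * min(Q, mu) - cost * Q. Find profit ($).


Sales at mu = min(185.5077, 205.6204) = 185.5077
Revenue = 73.5539 * 185.5077 = 13644.8148
Total cost = 23.0212 * 185.5077 = 4270.6099
Profit = 13644.8148 - 4270.6099 = 9374.2050

9374.2050 $


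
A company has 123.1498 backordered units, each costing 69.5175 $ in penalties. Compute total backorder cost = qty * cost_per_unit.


Total = 123.1498 * 69.5175 = 8561.0662

8561.0662 $


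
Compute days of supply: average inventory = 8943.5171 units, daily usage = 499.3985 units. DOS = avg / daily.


DOS = 8943.5171 / 499.3985 = 17.9086

17.9086 days


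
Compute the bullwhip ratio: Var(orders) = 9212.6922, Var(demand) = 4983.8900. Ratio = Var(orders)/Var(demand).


BW = 9212.6922 / 4983.8900 = 1.8485

1.8485


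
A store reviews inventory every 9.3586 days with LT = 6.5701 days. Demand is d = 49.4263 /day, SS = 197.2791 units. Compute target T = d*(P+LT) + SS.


P + LT = 15.9287
d*(P+LT) = 49.4263 * 15.9287 = 787.2967
T = 787.2967 + 197.2791 = 984.5758

984.5758 units


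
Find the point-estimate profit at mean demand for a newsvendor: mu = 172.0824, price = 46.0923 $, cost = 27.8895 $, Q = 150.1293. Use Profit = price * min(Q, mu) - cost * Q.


Sales at mu = min(150.1293, 172.0824) = 150.1293
Revenue = 46.0923 * 150.1293 = 6919.8047
Total cost = 27.8895 * 150.1293 = 4187.0311
Profit = 6919.8047 - 4187.0311 = 2732.7736

2732.7736 $


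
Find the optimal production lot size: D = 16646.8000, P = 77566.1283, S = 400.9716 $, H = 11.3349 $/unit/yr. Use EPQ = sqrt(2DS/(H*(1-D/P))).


1 - D/P = 1 - 0.2146 = 0.7854
H*(1-D/P) = 8.9023
2DS = 13349788.0618
EPQ = sqrt(1499593.9724) = 1224.5791

1224.5791 units


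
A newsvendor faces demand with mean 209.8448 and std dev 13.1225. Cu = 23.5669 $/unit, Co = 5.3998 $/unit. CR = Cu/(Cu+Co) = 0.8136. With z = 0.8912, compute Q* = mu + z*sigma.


CR = Cu/(Cu+Co) = 23.5669/(23.5669+5.3998) = 0.8136
z = 0.8912
Q* = 209.8448 + 0.8912 * 13.1225 = 221.5396

221.5396 units


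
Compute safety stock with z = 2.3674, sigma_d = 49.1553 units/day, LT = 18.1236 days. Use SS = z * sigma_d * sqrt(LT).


sqrt(LT) = sqrt(18.1236) = 4.2572
SS = 2.3674 * 49.1553 * 4.2572 = 495.4094

495.4094 units


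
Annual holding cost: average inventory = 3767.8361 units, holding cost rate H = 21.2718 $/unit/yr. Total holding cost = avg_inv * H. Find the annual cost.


Cost = 3767.8361 * 21.2718 = 80148.6560

80148.6560 $/yr


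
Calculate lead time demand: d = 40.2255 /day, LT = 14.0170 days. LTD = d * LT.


LTD = 40.2255 * 14.0170 = 563.8408

563.8408 units


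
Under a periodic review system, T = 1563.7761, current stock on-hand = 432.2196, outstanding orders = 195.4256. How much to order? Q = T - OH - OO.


Inventory position = OH + OO = 432.2196 + 195.4256 = 627.6452
Q = 1563.7761 - 627.6452 = 936.1309

936.1309 units


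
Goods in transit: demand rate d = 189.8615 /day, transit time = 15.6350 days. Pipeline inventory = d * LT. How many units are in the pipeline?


Pipeline = 189.8615 * 15.6350 = 2968.4846

2968.4846 units


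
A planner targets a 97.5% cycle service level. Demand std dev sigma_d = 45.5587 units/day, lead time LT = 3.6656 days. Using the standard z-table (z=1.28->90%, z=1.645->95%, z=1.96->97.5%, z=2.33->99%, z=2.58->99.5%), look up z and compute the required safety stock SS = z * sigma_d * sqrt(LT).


From the table, SL = 97.5% corresponds to z = 1.96
sqrt(LT) = sqrt(3.6656) = 1.9146
SS = 1.96 * 45.5587 * 1.9146 = 170.9621

170.9621 units


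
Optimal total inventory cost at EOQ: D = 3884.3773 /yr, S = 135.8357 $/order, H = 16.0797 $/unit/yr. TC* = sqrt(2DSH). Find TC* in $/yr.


2*D*S*H = 16968492.8628
TC* = sqrt(16968492.8628) = 4119.2831

4119.2831 $/yr


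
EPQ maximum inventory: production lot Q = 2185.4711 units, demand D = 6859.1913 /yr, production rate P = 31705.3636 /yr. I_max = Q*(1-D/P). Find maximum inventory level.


D/P = 0.2163
1 - D/P = 0.7837
I_max = 2185.4711 * 0.7837 = 1712.6626

1712.6626 units


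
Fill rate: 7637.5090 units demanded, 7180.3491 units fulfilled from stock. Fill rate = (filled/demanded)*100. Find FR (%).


FR = 7180.3491 / 7637.5090 * 100 = 94.0143

94.0143%


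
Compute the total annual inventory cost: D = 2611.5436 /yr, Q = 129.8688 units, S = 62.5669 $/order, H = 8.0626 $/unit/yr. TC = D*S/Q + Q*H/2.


Ordering cost = D*S/Q = 1258.1635
Holding cost = Q*H/2 = 523.5401
TC = 1258.1635 + 523.5401 = 1781.7036

1781.7036 $/yr


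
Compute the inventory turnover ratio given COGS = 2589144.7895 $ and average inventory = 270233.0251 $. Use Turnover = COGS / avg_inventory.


Turnover = 2589144.7895 / 270233.0251 = 9.5812

9.5812


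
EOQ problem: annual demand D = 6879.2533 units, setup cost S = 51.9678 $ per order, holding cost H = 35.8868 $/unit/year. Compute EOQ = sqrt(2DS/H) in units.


2*D*S = 2 * 6879.2533 * 51.9678 = 714999.3193
2*D*S/H = 19923.7413
EOQ = sqrt(19923.7413) = 141.1515

141.1515 units


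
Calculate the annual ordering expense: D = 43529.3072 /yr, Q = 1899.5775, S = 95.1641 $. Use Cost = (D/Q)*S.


Number of orders = D/Q = 22.9153
Cost = 22.9153 * 95.1641 = 2180.7098

2180.7098 $/yr


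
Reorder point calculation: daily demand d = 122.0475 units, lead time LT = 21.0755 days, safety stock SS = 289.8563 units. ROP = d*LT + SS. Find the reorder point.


d*LT = 122.0475 * 21.0755 = 2572.2121
ROP = 2572.2121 + 289.8563 = 2862.0684

2862.0684 units


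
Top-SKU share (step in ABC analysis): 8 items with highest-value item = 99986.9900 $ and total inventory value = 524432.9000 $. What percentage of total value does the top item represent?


Top item = 99986.9900
Total = 524432.9000
Percentage = 99986.9900 / 524432.9000 * 100 = 19.0657

19.0657%


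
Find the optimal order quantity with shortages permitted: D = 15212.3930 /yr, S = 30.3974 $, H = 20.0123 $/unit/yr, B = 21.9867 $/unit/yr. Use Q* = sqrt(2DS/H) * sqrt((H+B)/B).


sqrt(2DS/H) = 214.9728
sqrt((H+B)/B) = 1.3821
Q* = 214.9728 * 1.3821 = 297.1139

297.1139 units


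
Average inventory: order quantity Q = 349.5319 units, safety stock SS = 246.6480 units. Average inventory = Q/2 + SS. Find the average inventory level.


Q/2 = 174.7660
Avg = 174.7660 + 246.6480 = 421.4139

421.4139 units


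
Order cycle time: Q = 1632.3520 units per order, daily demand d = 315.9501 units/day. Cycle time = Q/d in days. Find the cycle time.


Cycle = 1632.3520 / 315.9501 = 5.1665

5.1665 days


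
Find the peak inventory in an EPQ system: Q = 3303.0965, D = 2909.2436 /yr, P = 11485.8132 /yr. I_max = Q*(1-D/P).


D/P = 0.2533
1 - D/P = 0.7467
I_max = 3303.0965 * 0.7467 = 2466.4546

2466.4546 units


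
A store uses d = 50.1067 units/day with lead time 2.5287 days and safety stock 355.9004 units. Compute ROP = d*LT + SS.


d*LT = 50.1067 * 2.5287 = 126.7048
ROP = 126.7048 + 355.9004 = 482.6052

482.6052 units


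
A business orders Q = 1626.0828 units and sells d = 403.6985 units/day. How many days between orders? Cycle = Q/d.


Cycle = 1626.0828 / 403.6985 = 4.0280

4.0280 days


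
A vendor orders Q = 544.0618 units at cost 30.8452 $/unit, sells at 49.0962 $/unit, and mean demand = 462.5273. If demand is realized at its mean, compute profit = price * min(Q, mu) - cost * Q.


Sales at mu = min(544.0618, 462.5273) = 462.5273
Revenue = 49.0962 * 462.5273 = 22708.3328
Total cost = 30.8452 * 544.0618 = 16781.6950
Profit = 22708.3328 - 16781.6950 = 5926.6378

5926.6378 $


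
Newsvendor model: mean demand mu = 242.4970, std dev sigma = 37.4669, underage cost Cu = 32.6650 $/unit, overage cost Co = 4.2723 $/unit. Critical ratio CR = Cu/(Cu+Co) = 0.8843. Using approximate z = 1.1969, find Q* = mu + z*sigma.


CR = Cu/(Cu+Co) = 32.6650/(32.6650+4.2723) = 0.8843
z = 1.1969
Q* = 242.4970 + 1.1969 * 37.4669 = 287.3411

287.3411 units


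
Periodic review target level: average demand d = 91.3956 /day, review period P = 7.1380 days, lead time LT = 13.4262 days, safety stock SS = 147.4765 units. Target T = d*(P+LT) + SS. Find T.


P + LT = 20.5642
d*(P+LT) = 91.3956 * 20.5642 = 1879.4774
T = 1879.4774 + 147.4765 = 2026.9539

2026.9539 units


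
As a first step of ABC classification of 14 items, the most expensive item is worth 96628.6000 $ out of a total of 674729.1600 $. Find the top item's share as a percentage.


Top item = 96628.6000
Total = 674729.1600
Percentage = 96628.6000 / 674729.1600 * 100 = 14.3211

14.3211%


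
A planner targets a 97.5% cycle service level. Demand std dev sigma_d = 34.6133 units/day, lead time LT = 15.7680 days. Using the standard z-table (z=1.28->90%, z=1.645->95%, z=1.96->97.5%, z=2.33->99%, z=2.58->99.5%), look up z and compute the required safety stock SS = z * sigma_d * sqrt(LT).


From the table, SL = 97.5% corresponds to z = 1.96
sqrt(LT) = sqrt(15.7680) = 3.9709
SS = 1.96 * 34.6133 * 3.9709 = 269.3937

269.3937 units


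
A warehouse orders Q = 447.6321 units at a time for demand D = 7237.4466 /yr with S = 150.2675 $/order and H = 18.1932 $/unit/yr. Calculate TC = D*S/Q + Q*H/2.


Ordering cost = D*S/Q = 2429.5689
Holding cost = Q*H/2 = 4071.9302
TC = 2429.5689 + 4071.9302 = 6501.4990

6501.4990 $/yr


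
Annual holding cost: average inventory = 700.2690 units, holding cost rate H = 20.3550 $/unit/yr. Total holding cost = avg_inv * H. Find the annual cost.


Cost = 700.2690 * 20.3550 = 14253.9755

14253.9755 $/yr


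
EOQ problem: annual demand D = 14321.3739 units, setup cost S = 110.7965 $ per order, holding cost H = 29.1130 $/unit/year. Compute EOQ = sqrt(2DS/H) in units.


2*D*S = 2 * 14321.3739 * 110.7965 = 3173516.2066
2*D*S/H = 109006.8425
EOQ = sqrt(109006.8425) = 330.1618

330.1618 units


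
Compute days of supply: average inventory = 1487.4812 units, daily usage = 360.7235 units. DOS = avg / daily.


DOS = 1487.4812 / 360.7235 = 4.1236

4.1236 days


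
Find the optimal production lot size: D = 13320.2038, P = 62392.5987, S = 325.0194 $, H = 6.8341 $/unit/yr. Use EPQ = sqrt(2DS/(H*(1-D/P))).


1 - D/P = 1 - 0.2135 = 0.7865
H*(1-D/P) = 5.3751
2DS = 8658649.2939
EPQ = sqrt(1610885.3851) = 1269.2066

1269.2066 units


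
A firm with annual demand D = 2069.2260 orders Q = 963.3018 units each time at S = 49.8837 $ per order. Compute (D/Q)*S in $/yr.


Number of orders = D/Q = 2.1481
Cost = 2.1481 * 49.8837 = 107.1530

107.1530 $/yr


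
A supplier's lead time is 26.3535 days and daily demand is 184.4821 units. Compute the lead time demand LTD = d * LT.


LTD = 184.4821 * 26.3535 = 4861.7490

4861.7490 units


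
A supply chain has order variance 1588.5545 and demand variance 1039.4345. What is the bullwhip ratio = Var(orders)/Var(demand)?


BW = 1588.5545 / 1039.4345 = 1.5283

1.5283


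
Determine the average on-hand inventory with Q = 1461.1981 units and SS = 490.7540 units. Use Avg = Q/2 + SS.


Q/2 = 730.5991
Avg = 730.5991 + 490.7540 = 1221.3531

1221.3531 units


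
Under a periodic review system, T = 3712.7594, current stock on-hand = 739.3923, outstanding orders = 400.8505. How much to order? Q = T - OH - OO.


Inventory position = OH + OO = 739.3923 + 400.8505 = 1140.2428
Q = 3712.7594 - 1140.2428 = 2572.5166

2572.5166 units


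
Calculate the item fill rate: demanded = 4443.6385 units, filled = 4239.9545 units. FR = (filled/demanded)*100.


FR = 4239.9545 / 4443.6385 * 100 = 95.4163

95.4163%


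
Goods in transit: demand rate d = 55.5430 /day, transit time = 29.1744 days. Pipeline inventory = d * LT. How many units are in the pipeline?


Pipeline = 55.5430 * 29.1744 = 1620.4337

1620.4337 units


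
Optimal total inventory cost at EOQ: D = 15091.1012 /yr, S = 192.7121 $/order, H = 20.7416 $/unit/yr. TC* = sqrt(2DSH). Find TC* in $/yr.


2*D*S*H = 120643010.4528
TC* = sqrt(120643010.4528) = 10983.7612

10983.7612 $/yr


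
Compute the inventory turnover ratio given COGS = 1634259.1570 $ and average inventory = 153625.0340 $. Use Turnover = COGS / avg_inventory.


Turnover = 1634259.1570 / 153625.0340 = 10.6380

10.6380


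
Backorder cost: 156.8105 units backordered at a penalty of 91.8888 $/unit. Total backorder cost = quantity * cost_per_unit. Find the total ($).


Total = 156.8105 * 91.8888 = 14409.1287

14409.1287 $


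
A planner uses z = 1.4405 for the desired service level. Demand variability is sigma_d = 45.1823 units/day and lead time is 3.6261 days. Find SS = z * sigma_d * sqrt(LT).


sqrt(LT) = sqrt(3.6261) = 1.9042
SS = 1.4405 * 45.1823 * 1.9042 = 123.9371

123.9371 units


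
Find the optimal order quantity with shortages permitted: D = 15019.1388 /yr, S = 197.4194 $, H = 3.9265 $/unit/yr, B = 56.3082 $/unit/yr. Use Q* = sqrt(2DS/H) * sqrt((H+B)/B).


sqrt(2DS/H) = 1228.9370
sqrt((H+B)/B) = 1.0343
Q* = 1228.9370 * 1.0343 = 1271.0633

1271.0633 units


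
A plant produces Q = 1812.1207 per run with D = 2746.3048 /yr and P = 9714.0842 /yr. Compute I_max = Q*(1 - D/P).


D/P = 0.2827
1 - D/P = 0.7173
I_max = 1812.1207 * 0.7173 = 1299.8093

1299.8093 units


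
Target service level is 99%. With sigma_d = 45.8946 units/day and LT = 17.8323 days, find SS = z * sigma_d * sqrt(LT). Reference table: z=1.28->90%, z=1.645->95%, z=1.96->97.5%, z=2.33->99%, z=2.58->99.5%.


From the table, SL = 99% corresponds to z = 2.33
sqrt(LT) = sqrt(17.8323) = 4.2228
SS = 2.33 * 45.8946 * 4.2228 = 451.5660

451.5660 units


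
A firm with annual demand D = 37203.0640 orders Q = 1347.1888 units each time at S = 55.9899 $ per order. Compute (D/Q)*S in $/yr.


Number of orders = D/Q = 27.6153
Cost = 27.6153 * 55.9899 = 1546.1796

1546.1796 $/yr


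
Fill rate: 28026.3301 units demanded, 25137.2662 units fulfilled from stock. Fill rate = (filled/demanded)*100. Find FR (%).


FR = 25137.2662 / 28026.3301 * 100 = 89.6916

89.6916%


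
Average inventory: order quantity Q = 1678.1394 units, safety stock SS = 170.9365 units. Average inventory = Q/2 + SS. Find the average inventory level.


Q/2 = 839.0697
Avg = 839.0697 + 170.9365 = 1010.0062

1010.0062 units


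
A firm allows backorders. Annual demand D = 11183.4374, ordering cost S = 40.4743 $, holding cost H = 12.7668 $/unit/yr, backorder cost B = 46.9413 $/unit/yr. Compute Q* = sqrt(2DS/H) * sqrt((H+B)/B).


sqrt(2DS/H) = 266.2878
sqrt((H+B)/B) = 1.1278
Q* = 266.2878 * 1.1278 = 300.3242

300.3242 units


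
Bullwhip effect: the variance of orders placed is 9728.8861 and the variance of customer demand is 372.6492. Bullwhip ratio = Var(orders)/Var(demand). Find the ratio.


BW = 9728.8861 / 372.6492 = 26.1074

26.1074


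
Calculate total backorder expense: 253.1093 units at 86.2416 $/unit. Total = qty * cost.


Total = 253.1093 * 86.2416 = 21828.5510

21828.5510 $


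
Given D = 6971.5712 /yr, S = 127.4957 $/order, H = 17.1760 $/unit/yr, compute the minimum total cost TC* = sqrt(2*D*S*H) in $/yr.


2*D*S*H = 30533615.4716
TC* = sqrt(30533615.4716) = 5525.7231

5525.7231 $/yr


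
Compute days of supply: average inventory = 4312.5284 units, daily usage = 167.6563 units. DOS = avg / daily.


DOS = 4312.5284 / 167.6563 = 25.7224

25.7224 days


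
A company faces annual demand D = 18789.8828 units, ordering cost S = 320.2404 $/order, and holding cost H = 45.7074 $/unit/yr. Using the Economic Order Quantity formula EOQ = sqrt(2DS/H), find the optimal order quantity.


2*D*S = 2 * 18789.8828 * 320.2404 = 12034559.1677
2*D*S/H = 263295.6407
EOQ = sqrt(263295.6407) = 513.1234

513.1234 units


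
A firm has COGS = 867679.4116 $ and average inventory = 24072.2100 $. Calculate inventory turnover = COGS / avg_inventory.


Turnover = 867679.4116 / 24072.2100 = 36.0449

36.0449


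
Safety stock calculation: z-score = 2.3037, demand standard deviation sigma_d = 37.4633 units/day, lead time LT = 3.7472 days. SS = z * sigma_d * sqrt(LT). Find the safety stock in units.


sqrt(LT) = sqrt(3.7472) = 1.9358
SS = 2.3037 * 37.4633 * 1.9358 = 167.0650

167.0650 units


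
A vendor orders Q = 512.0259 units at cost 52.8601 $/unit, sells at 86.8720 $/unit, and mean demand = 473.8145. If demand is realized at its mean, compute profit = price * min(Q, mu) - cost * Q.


Sales at mu = min(512.0259, 473.8145) = 473.8145
Revenue = 86.8720 * 473.8145 = 41161.2132
Total cost = 52.8601 * 512.0259 = 27065.7403
Profit = 41161.2132 - 27065.7403 = 14095.4730

14095.4730 $


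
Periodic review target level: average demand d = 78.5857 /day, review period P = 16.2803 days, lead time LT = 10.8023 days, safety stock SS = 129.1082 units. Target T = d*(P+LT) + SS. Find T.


P + LT = 27.0826
d*(P+LT) = 78.5857 * 27.0826 = 2128.3051
T = 2128.3051 + 129.1082 = 2257.4133

2257.4133 units


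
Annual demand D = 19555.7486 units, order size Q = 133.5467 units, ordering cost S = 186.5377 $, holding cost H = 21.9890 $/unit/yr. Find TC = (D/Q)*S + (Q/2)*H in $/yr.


Ordering cost = D*S/Q = 27315.4212
Holding cost = Q*H/2 = 1468.2792
TC = 27315.4212 + 1468.2792 = 28783.7004

28783.7004 $/yr


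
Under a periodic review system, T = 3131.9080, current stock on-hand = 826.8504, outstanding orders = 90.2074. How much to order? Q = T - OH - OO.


Inventory position = OH + OO = 826.8504 + 90.2074 = 917.0578
Q = 3131.9080 - 917.0578 = 2214.8502

2214.8502 units


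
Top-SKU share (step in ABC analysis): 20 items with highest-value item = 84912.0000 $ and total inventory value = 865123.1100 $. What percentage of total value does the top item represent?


Top item = 84912.0000
Total = 865123.1100
Percentage = 84912.0000 / 865123.1100 * 100 = 9.8150

9.8150%


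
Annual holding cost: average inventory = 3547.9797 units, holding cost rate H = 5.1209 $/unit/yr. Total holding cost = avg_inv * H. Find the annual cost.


Cost = 3547.9797 * 5.1209 = 18168.8492

18168.8492 $/yr


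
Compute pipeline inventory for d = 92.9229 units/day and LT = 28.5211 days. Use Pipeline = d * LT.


Pipeline = 92.9229 * 28.5211 = 2650.2633

2650.2633 units


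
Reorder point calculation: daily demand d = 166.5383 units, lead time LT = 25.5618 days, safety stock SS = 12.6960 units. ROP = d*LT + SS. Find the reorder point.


d*LT = 166.5383 * 25.5618 = 4257.0187
ROP = 4257.0187 + 12.6960 = 4269.7147

4269.7147 units


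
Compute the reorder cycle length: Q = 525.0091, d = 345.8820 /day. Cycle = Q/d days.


Cycle = 525.0091 / 345.8820 = 1.5179

1.5179 days


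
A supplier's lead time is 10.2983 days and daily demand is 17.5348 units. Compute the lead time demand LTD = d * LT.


LTD = 17.5348 * 10.2983 = 180.5786

180.5786 units


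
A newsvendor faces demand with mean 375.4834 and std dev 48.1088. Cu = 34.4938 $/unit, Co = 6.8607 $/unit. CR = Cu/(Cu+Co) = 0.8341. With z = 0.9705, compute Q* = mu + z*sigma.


CR = Cu/(Cu+Co) = 34.4938/(34.4938+6.8607) = 0.8341
z = 0.9705
Q* = 375.4834 + 0.9705 * 48.1088 = 422.1730

422.1730 units


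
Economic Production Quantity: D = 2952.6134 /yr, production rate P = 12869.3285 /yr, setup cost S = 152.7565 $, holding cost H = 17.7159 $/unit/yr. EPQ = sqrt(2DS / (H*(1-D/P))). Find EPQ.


1 - D/P = 1 - 0.2294 = 0.7706
H*(1-D/P) = 13.6513
2DS = 902061.7777
EPQ = sqrt(66078.6423) = 257.0577

257.0577 units


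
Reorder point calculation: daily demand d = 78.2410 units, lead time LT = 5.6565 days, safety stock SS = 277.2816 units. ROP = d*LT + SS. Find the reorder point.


d*LT = 78.2410 * 5.6565 = 442.5702
ROP = 442.5702 + 277.2816 = 719.8518

719.8518 units


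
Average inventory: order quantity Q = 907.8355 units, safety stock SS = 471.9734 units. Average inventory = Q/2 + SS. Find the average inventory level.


Q/2 = 453.9178
Avg = 453.9178 + 471.9734 = 925.8912

925.8912 units


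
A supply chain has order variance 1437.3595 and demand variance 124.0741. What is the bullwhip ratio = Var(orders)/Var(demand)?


BW = 1437.3595 / 124.0741 = 11.5847

11.5847


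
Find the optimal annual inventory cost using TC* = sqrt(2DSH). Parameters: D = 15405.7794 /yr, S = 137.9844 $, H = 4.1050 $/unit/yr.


2*D*S*H = 17452466.8340
TC* = sqrt(17452466.8340) = 4177.6150

4177.6150 $/yr


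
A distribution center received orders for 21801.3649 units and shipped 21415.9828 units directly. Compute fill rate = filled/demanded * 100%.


FR = 21415.9828 / 21801.3649 * 100 = 98.2323

98.2323%


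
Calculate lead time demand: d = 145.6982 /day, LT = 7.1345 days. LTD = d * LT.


LTD = 145.6982 * 7.1345 = 1039.4838

1039.4838 units


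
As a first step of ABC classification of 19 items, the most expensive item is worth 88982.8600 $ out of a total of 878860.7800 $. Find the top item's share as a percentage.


Top item = 88982.8600
Total = 878860.7800
Percentage = 88982.8600 / 878860.7800 * 100 = 10.1248

10.1248%


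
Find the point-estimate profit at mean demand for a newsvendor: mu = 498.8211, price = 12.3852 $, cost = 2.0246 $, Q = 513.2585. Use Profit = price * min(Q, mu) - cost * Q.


Sales at mu = min(513.2585, 498.8211) = 498.8211
Revenue = 12.3852 * 498.8211 = 6177.9991
Total cost = 2.0246 * 513.2585 = 1039.1432
Profit = 6177.9991 - 1039.1432 = 5138.8559

5138.8559 $


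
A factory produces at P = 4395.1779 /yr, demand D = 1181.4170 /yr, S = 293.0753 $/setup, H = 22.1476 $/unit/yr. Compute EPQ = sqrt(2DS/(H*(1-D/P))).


1 - D/P = 1 - 0.2688 = 0.7312
H*(1-D/P) = 16.1944
2DS = 692488.2834
EPQ = sqrt(42761.0789) = 206.7875

206.7875 units


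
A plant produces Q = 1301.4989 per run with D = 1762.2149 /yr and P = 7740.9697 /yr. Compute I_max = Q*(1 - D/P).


D/P = 0.2276
1 - D/P = 0.7724
I_max = 1301.4989 * 0.7724 = 1005.2155

1005.2155 units


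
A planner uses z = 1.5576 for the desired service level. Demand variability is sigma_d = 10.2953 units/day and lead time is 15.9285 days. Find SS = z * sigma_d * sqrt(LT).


sqrt(LT) = sqrt(15.9285) = 3.9911
SS = 1.5576 * 10.2953 * 3.9911 = 64.0004

64.0004 units


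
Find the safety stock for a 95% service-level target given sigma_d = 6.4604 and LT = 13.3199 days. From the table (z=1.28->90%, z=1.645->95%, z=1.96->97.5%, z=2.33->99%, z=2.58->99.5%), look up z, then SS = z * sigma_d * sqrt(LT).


From the table, SL = 95% corresponds to z = 1.645
sqrt(LT) = sqrt(13.3199) = 3.6496
SS = 1.645 * 6.4604 * 3.6496 = 38.7861

38.7861 units


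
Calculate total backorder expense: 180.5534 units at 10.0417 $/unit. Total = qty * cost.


Total = 180.5534 * 10.0417 = 1813.0631

1813.0631 $


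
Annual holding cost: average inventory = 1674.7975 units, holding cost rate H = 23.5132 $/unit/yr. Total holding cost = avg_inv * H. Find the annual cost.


Cost = 1674.7975 * 23.5132 = 39379.8486

39379.8486 $/yr


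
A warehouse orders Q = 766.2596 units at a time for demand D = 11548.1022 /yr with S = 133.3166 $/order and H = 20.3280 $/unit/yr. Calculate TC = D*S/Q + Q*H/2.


Ordering cost = D*S/Q = 2009.1803
Holding cost = Q*H/2 = 7788.2626
TC = 2009.1803 + 7788.2626 = 9797.4429

9797.4429 $/yr


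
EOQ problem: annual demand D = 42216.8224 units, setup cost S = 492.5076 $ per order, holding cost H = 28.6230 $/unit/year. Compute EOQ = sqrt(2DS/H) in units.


2*D*S = 2 * 42216.8224 * 492.5076 = 41584211.7597
2*D*S/H = 1452825.0624
EOQ = sqrt(1452825.0624) = 1205.3319

1205.3319 units


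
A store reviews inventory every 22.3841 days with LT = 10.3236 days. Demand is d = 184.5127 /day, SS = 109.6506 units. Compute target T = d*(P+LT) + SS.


P + LT = 32.7077
d*(P+LT) = 184.5127 * 32.7077 = 6034.9860
T = 6034.9860 + 109.6506 = 6144.6366

6144.6366 units


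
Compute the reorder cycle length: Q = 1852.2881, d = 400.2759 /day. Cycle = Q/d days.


Cycle = 1852.2881 / 400.2759 = 4.6275

4.6275 days


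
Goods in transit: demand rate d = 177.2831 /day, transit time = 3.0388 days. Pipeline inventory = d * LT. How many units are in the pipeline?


Pipeline = 177.2831 * 3.0388 = 538.7279

538.7279 units


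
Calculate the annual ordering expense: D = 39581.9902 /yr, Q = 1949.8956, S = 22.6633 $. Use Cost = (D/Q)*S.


Number of orders = D/Q = 20.2995
Cost = 20.2995 * 22.6633 = 460.0546

460.0546 $/yr


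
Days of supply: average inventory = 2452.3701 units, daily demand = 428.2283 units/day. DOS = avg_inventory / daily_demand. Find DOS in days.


DOS = 2452.3701 / 428.2283 = 5.7268

5.7268 days


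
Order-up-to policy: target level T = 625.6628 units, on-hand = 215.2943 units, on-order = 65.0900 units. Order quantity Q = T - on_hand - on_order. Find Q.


Inventory position = OH + OO = 215.2943 + 65.0900 = 280.3843
Q = 625.6628 - 280.3843 = 345.2785

345.2785 units


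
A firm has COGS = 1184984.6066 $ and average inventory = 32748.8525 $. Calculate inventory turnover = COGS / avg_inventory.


Turnover = 1184984.6066 / 32748.8525 = 36.1840

36.1840


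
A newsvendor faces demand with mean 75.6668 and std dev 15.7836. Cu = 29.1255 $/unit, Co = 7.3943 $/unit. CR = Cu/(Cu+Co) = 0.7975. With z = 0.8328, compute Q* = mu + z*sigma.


CR = Cu/(Cu+Co) = 29.1255/(29.1255+7.3943) = 0.7975
z = 0.8328
Q* = 75.6668 + 0.8328 * 15.7836 = 88.8114

88.8114 units


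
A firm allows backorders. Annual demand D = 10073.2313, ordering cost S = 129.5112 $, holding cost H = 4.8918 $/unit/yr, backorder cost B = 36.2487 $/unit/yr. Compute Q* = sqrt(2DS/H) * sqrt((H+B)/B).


sqrt(2DS/H) = 730.3293
sqrt((H+B)/B) = 1.0653
Q* = 730.3293 * 1.0653 = 778.0496

778.0496 units


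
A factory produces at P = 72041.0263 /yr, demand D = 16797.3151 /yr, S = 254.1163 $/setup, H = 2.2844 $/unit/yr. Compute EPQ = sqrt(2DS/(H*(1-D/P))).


1 - D/P = 1 - 0.2332 = 0.7668
H*(1-D/P) = 1.7518
2DS = 8536943.1263
EPQ = sqrt(4873346.3914) = 2207.5657

2207.5657 units


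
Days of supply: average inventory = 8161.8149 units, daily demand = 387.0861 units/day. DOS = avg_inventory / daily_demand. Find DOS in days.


DOS = 8161.8149 / 387.0861 = 21.0853

21.0853 days


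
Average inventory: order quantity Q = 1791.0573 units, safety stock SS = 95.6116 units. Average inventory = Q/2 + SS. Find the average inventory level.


Q/2 = 895.5286
Avg = 895.5286 + 95.6116 = 991.1402

991.1402 units


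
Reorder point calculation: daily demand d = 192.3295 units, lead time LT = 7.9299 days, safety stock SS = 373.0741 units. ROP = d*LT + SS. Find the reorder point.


d*LT = 192.3295 * 7.9299 = 1525.1537
ROP = 1525.1537 + 373.0741 = 1898.2278

1898.2278 units


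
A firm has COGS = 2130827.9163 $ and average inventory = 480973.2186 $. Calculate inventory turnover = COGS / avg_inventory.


Turnover = 2130827.9163 / 480973.2186 = 4.4302

4.4302


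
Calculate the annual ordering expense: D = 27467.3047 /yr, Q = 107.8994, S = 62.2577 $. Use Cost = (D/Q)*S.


Number of orders = D/Q = 254.5640
Cost = 254.5640 * 62.2577 = 15848.5702

15848.5702 $/yr


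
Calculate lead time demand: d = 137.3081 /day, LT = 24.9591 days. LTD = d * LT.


LTD = 137.3081 * 24.9591 = 3427.0866

3427.0866 units


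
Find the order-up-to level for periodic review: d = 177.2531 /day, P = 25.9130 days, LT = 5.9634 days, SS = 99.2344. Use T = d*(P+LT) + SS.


P + LT = 31.8764
d*(P+LT) = 177.2531 * 31.8764 = 5650.1907
T = 5650.1907 + 99.2344 = 5749.4251

5749.4251 units


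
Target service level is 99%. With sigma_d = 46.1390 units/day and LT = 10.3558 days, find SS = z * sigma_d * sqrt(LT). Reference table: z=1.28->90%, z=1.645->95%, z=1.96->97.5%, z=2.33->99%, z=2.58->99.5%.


From the table, SL = 99% corresponds to z = 2.33
sqrt(LT) = sqrt(10.3558) = 3.2180
SS = 2.33 * 46.1390 * 3.2180 = 345.9521

345.9521 units


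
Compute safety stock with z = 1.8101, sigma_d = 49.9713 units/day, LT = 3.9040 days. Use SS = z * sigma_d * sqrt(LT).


sqrt(LT) = sqrt(3.9040) = 1.9759
SS = 1.8101 * 49.9713 * 1.9759 = 178.7220

178.7220 units


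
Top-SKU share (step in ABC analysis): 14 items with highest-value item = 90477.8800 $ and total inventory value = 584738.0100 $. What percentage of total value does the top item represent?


Top item = 90477.8800
Total = 584738.0100
Percentage = 90477.8800 / 584738.0100 * 100 = 15.4732

15.4732%


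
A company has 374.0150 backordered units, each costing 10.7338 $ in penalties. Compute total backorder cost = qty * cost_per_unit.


Total = 374.0150 * 10.7338 = 4014.6022

4014.6022 $


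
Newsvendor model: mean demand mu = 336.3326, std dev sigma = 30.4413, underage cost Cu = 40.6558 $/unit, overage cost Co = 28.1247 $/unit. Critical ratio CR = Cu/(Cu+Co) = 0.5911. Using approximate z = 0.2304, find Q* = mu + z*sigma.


CR = Cu/(Cu+Co) = 40.6558/(40.6558+28.1247) = 0.5911
z = 0.2304
Q* = 336.3326 + 0.2304 * 30.4413 = 343.3463

343.3463 units


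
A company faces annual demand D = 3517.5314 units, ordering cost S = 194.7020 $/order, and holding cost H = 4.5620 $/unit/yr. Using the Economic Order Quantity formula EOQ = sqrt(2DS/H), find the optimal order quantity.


2*D*S = 2 * 3517.5314 * 194.7020 = 1369740.7973
2*D*S/H = 300250.0652
EOQ = sqrt(300250.0652) = 547.9508

547.9508 units


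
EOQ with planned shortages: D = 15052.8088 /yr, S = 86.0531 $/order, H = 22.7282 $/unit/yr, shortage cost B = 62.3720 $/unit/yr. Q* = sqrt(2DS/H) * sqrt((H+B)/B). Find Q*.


sqrt(2DS/H) = 337.6172
sqrt((H+B)/B) = 1.1681
Q* = 337.6172 * 1.1681 = 394.3619

394.3619 units


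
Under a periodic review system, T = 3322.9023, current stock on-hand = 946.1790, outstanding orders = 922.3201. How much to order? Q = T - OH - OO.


Inventory position = OH + OO = 946.1790 + 922.3201 = 1868.4991
Q = 3322.9023 - 1868.4991 = 1454.4032

1454.4032 units


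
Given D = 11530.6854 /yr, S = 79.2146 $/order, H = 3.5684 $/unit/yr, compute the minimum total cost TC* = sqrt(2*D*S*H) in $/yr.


2*D*S*H = 6518743.3546
TC* = sqrt(6518743.3546) = 2553.1830

2553.1830 $/yr


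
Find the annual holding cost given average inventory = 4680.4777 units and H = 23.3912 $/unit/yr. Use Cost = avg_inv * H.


Cost = 4680.4777 * 23.3912 = 109481.9900

109481.9900 $/yr


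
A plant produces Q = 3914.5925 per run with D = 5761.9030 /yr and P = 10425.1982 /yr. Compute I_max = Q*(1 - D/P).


D/P = 0.5527
1 - D/P = 0.4473
I_max = 3914.5925 * 0.4473 = 1751.0363

1751.0363 units


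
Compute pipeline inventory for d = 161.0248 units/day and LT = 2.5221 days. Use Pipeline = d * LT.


Pipeline = 161.0248 * 2.5221 = 406.1206

406.1206 units


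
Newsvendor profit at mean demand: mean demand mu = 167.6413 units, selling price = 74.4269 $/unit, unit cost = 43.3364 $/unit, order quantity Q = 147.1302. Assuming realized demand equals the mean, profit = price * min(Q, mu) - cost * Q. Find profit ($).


Sales at mu = min(147.1302, 167.6413) = 147.1302
Revenue = 74.4269 * 147.1302 = 10950.4447
Total cost = 43.3364 * 147.1302 = 6376.0932
Profit = 10950.4447 - 6376.0932 = 4574.3515

4574.3515 $


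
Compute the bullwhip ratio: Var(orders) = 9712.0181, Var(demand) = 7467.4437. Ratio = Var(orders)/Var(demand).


BW = 9712.0181 / 7467.4437 = 1.3006

1.3006


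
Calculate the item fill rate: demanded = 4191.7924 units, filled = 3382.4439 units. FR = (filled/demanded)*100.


FR = 3382.4439 / 4191.7924 * 100 = 80.6921

80.6921%


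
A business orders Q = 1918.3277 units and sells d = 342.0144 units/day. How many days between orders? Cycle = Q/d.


Cycle = 1918.3277 / 342.0144 = 5.6089

5.6089 days


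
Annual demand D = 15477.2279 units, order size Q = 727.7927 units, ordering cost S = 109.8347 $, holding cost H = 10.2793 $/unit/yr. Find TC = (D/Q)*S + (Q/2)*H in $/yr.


Ordering cost = D*S/Q = 2335.7430
Holding cost = Q*H/2 = 3740.5998
TC = 2335.7430 + 3740.5998 = 6076.3427

6076.3427 $/yr


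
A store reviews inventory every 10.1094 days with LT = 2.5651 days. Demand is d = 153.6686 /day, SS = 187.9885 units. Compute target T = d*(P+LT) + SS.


P + LT = 12.6745
d*(P+LT) = 153.6686 * 12.6745 = 1947.6727
T = 1947.6727 + 187.9885 = 2135.6612

2135.6612 units


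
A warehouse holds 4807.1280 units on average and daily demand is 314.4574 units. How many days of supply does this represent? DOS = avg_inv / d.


DOS = 4807.1280 / 314.4574 = 15.2871

15.2871 days


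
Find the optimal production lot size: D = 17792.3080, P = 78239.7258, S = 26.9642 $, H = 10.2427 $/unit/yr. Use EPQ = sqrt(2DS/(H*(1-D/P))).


1 - D/P = 1 - 0.2274 = 0.7726
H*(1-D/P) = 7.9134
2DS = 959510.7027
EPQ = sqrt(121250.8905) = 348.2110

348.2110 units


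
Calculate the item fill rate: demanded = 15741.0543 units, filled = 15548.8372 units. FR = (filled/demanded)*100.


FR = 15548.8372 / 15741.0543 * 100 = 98.7789

98.7789%


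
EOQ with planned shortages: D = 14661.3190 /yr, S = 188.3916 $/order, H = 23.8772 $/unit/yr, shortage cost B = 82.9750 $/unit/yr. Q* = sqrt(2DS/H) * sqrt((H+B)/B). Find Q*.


sqrt(2DS/H) = 480.9950
sqrt((H+B)/B) = 1.1348
Q* = 480.9950 * 1.1348 = 545.8316

545.8316 units
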